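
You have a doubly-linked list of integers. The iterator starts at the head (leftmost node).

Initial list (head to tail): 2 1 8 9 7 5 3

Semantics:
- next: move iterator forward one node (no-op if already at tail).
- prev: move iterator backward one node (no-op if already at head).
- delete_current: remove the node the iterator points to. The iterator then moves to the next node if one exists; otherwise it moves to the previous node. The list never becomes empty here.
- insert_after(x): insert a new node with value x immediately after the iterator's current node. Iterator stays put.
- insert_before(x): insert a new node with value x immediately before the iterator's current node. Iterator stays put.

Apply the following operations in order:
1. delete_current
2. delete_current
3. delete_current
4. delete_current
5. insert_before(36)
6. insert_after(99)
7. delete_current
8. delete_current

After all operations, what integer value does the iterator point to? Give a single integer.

Answer: 5

Derivation:
After 1 (delete_current): list=[1, 8, 9, 7, 5, 3] cursor@1
After 2 (delete_current): list=[8, 9, 7, 5, 3] cursor@8
After 3 (delete_current): list=[9, 7, 5, 3] cursor@9
After 4 (delete_current): list=[7, 5, 3] cursor@7
After 5 (insert_before(36)): list=[36, 7, 5, 3] cursor@7
After 6 (insert_after(99)): list=[36, 7, 99, 5, 3] cursor@7
After 7 (delete_current): list=[36, 99, 5, 3] cursor@99
After 8 (delete_current): list=[36, 5, 3] cursor@5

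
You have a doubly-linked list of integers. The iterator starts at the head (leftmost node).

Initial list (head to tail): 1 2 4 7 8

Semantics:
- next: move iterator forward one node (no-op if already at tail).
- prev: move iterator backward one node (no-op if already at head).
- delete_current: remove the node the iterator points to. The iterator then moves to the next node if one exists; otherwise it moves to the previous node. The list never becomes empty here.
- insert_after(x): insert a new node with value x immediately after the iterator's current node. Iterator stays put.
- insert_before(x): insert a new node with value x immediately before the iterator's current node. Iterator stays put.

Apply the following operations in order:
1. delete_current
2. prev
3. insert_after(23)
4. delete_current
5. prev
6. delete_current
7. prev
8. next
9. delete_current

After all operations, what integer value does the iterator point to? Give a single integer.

After 1 (delete_current): list=[2, 4, 7, 8] cursor@2
After 2 (prev): list=[2, 4, 7, 8] cursor@2
After 3 (insert_after(23)): list=[2, 23, 4, 7, 8] cursor@2
After 4 (delete_current): list=[23, 4, 7, 8] cursor@23
After 5 (prev): list=[23, 4, 7, 8] cursor@23
After 6 (delete_current): list=[4, 7, 8] cursor@4
After 7 (prev): list=[4, 7, 8] cursor@4
After 8 (next): list=[4, 7, 8] cursor@7
After 9 (delete_current): list=[4, 8] cursor@8

Answer: 8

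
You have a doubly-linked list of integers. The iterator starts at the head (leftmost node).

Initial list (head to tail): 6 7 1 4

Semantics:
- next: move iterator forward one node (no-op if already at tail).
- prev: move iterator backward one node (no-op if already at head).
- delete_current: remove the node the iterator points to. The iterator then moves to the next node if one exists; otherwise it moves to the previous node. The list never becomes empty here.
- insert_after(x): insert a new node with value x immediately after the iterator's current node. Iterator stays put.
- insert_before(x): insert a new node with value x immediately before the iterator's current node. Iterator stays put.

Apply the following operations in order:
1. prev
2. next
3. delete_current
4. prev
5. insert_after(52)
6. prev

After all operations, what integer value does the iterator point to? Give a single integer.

After 1 (prev): list=[6, 7, 1, 4] cursor@6
After 2 (next): list=[6, 7, 1, 4] cursor@7
After 3 (delete_current): list=[6, 1, 4] cursor@1
After 4 (prev): list=[6, 1, 4] cursor@6
After 5 (insert_after(52)): list=[6, 52, 1, 4] cursor@6
After 6 (prev): list=[6, 52, 1, 4] cursor@6

Answer: 6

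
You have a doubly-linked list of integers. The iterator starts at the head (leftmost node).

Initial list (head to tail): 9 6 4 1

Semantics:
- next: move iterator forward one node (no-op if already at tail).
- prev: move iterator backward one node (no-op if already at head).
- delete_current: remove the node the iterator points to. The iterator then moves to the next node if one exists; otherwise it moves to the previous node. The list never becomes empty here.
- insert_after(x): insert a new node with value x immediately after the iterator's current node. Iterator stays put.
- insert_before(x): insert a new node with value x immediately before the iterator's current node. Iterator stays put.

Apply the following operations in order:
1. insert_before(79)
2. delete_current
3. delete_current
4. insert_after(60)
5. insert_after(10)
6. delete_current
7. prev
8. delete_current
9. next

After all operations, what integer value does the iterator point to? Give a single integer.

After 1 (insert_before(79)): list=[79, 9, 6, 4, 1] cursor@9
After 2 (delete_current): list=[79, 6, 4, 1] cursor@6
After 3 (delete_current): list=[79, 4, 1] cursor@4
After 4 (insert_after(60)): list=[79, 4, 60, 1] cursor@4
After 5 (insert_after(10)): list=[79, 4, 10, 60, 1] cursor@4
After 6 (delete_current): list=[79, 10, 60, 1] cursor@10
After 7 (prev): list=[79, 10, 60, 1] cursor@79
After 8 (delete_current): list=[10, 60, 1] cursor@10
After 9 (next): list=[10, 60, 1] cursor@60

Answer: 60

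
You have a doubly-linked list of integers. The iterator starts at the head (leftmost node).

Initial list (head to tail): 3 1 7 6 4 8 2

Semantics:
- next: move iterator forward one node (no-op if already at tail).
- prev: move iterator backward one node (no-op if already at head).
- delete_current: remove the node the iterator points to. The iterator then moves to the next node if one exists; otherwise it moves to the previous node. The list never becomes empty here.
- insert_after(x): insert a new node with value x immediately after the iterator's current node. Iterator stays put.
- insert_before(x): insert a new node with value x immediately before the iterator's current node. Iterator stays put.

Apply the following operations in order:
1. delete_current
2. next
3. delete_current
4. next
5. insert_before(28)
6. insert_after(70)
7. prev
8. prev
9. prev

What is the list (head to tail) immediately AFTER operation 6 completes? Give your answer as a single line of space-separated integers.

After 1 (delete_current): list=[1, 7, 6, 4, 8, 2] cursor@1
After 2 (next): list=[1, 7, 6, 4, 8, 2] cursor@7
After 3 (delete_current): list=[1, 6, 4, 8, 2] cursor@6
After 4 (next): list=[1, 6, 4, 8, 2] cursor@4
After 5 (insert_before(28)): list=[1, 6, 28, 4, 8, 2] cursor@4
After 6 (insert_after(70)): list=[1, 6, 28, 4, 70, 8, 2] cursor@4

Answer: 1 6 28 4 70 8 2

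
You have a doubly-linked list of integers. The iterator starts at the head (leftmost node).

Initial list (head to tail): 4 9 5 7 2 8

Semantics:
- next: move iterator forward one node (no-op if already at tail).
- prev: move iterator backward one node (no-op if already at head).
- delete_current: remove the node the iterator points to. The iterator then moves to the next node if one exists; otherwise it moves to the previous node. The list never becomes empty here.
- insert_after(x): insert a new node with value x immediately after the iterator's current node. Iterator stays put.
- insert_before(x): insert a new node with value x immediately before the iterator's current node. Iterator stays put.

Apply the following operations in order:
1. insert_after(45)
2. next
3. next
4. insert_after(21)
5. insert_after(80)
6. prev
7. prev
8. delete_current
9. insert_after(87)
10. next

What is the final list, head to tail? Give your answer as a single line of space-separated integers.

Answer: 45 87 9 80 21 5 7 2 8

Derivation:
After 1 (insert_after(45)): list=[4, 45, 9, 5, 7, 2, 8] cursor@4
After 2 (next): list=[4, 45, 9, 5, 7, 2, 8] cursor@45
After 3 (next): list=[4, 45, 9, 5, 7, 2, 8] cursor@9
After 4 (insert_after(21)): list=[4, 45, 9, 21, 5, 7, 2, 8] cursor@9
After 5 (insert_after(80)): list=[4, 45, 9, 80, 21, 5, 7, 2, 8] cursor@9
After 6 (prev): list=[4, 45, 9, 80, 21, 5, 7, 2, 8] cursor@45
After 7 (prev): list=[4, 45, 9, 80, 21, 5, 7, 2, 8] cursor@4
After 8 (delete_current): list=[45, 9, 80, 21, 5, 7, 2, 8] cursor@45
After 9 (insert_after(87)): list=[45, 87, 9, 80, 21, 5, 7, 2, 8] cursor@45
After 10 (next): list=[45, 87, 9, 80, 21, 5, 7, 2, 8] cursor@87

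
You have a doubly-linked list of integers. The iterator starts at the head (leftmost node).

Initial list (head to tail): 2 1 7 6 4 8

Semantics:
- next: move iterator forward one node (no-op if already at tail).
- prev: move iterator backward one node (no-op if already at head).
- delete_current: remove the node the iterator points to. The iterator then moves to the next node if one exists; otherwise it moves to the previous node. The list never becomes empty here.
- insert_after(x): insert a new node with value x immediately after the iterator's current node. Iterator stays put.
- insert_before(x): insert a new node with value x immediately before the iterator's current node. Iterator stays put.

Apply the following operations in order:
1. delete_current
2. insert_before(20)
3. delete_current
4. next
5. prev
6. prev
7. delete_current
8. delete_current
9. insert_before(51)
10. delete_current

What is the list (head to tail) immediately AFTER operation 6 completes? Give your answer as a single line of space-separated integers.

Answer: 20 7 6 4 8

Derivation:
After 1 (delete_current): list=[1, 7, 6, 4, 8] cursor@1
After 2 (insert_before(20)): list=[20, 1, 7, 6, 4, 8] cursor@1
After 3 (delete_current): list=[20, 7, 6, 4, 8] cursor@7
After 4 (next): list=[20, 7, 6, 4, 8] cursor@6
After 5 (prev): list=[20, 7, 6, 4, 8] cursor@7
After 6 (prev): list=[20, 7, 6, 4, 8] cursor@20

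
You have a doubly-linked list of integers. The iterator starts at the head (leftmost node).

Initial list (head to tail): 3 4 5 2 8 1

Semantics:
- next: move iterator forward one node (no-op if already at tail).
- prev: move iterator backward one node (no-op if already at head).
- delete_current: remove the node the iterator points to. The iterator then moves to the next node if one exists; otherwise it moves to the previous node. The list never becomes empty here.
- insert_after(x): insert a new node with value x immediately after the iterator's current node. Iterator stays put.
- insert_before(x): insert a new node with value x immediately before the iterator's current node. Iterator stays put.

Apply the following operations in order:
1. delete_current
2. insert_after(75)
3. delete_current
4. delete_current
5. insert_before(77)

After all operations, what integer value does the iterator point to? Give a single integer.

Answer: 5

Derivation:
After 1 (delete_current): list=[4, 5, 2, 8, 1] cursor@4
After 2 (insert_after(75)): list=[4, 75, 5, 2, 8, 1] cursor@4
After 3 (delete_current): list=[75, 5, 2, 8, 1] cursor@75
After 4 (delete_current): list=[5, 2, 8, 1] cursor@5
After 5 (insert_before(77)): list=[77, 5, 2, 8, 1] cursor@5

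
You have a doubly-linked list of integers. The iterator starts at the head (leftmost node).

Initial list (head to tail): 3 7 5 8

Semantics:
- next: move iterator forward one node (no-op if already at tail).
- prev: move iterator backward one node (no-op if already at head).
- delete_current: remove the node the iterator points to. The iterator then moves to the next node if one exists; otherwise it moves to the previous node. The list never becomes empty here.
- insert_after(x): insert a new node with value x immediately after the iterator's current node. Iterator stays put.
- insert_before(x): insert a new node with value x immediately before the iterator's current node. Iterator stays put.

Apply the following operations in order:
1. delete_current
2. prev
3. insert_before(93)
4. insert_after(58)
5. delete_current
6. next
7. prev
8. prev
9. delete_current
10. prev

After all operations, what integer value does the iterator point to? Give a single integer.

After 1 (delete_current): list=[7, 5, 8] cursor@7
After 2 (prev): list=[7, 5, 8] cursor@7
After 3 (insert_before(93)): list=[93, 7, 5, 8] cursor@7
After 4 (insert_after(58)): list=[93, 7, 58, 5, 8] cursor@7
After 5 (delete_current): list=[93, 58, 5, 8] cursor@58
After 6 (next): list=[93, 58, 5, 8] cursor@5
After 7 (prev): list=[93, 58, 5, 8] cursor@58
After 8 (prev): list=[93, 58, 5, 8] cursor@93
After 9 (delete_current): list=[58, 5, 8] cursor@58
After 10 (prev): list=[58, 5, 8] cursor@58

Answer: 58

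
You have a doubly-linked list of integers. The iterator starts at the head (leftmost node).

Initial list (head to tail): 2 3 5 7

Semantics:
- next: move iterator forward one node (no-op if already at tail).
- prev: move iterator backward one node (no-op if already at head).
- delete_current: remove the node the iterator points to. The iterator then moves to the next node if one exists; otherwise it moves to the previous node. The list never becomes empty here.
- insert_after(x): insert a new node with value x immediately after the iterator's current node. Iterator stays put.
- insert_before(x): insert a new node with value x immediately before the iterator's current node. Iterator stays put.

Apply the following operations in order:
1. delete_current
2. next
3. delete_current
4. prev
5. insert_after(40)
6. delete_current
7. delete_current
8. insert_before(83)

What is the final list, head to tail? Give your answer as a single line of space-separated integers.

After 1 (delete_current): list=[3, 5, 7] cursor@3
After 2 (next): list=[3, 5, 7] cursor@5
After 3 (delete_current): list=[3, 7] cursor@7
After 4 (prev): list=[3, 7] cursor@3
After 5 (insert_after(40)): list=[3, 40, 7] cursor@3
After 6 (delete_current): list=[40, 7] cursor@40
After 7 (delete_current): list=[7] cursor@7
After 8 (insert_before(83)): list=[83, 7] cursor@7

Answer: 83 7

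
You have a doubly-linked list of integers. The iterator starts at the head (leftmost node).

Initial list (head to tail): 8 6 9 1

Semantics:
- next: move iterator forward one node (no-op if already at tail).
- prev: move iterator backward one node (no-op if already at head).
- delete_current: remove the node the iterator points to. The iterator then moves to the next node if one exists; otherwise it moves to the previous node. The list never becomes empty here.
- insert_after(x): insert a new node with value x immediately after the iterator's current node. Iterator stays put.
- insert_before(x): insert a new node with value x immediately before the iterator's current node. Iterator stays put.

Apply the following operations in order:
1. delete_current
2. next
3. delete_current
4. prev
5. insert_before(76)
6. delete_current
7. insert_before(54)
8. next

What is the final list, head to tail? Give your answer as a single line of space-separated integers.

Answer: 76 54 1

Derivation:
After 1 (delete_current): list=[6, 9, 1] cursor@6
After 2 (next): list=[6, 9, 1] cursor@9
After 3 (delete_current): list=[6, 1] cursor@1
After 4 (prev): list=[6, 1] cursor@6
After 5 (insert_before(76)): list=[76, 6, 1] cursor@6
After 6 (delete_current): list=[76, 1] cursor@1
After 7 (insert_before(54)): list=[76, 54, 1] cursor@1
After 8 (next): list=[76, 54, 1] cursor@1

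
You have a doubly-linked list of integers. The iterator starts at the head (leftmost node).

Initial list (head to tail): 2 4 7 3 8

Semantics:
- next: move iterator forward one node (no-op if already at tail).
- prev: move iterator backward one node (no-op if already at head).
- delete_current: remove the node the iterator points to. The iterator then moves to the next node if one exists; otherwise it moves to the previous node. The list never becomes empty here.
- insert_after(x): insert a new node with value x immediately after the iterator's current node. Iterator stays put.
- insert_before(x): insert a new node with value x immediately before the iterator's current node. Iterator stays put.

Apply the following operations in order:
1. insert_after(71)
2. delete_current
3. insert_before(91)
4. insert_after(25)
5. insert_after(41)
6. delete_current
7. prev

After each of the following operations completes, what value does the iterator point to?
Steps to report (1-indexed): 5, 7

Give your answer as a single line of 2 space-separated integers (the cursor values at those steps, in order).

After 1 (insert_after(71)): list=[2, 71, 4, 7, 3, 8] cursor@2
After 2 (delete_current): list=[71, 4, 7, 3, 8] cursor@71
After 3 (insert_before(91)): list=[91, 71, 4, 7, 3, 8] cursor@71
After 4 (insert_after(25)): list=[91, 71, 25, 4, 7, 3, 8] cursor@71
After 5 (insert_after(41)): list=[91, 71, 41, 25, 4, 7, 3, 8] cursor@71
After 6 (delete_current): list=[91, 41, 25, 4, 7, 3, 8] cursor@41
After 7 (prev): list=[91, 41, 25, 4, 7, 3, 8] cursor@91

Answer: 71 91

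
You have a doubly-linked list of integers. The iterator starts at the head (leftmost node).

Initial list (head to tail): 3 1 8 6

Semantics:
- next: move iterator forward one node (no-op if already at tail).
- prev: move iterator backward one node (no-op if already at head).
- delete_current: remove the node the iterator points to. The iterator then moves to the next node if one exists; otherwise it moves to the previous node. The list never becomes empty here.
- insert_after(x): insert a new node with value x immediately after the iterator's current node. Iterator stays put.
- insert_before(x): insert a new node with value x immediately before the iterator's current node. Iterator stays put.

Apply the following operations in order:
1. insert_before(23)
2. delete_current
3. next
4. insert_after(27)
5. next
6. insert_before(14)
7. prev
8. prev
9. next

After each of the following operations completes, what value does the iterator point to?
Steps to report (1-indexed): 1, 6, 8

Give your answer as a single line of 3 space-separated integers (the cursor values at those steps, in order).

After 1 (insert_before(23)): list=[23, 3, 1, 8, 6] cursor@3
After 2 (delete_current): list=[23, 1, 8, 6] cursor@1
After 3 (next): list=[23, 1, 8, 6] cursor@8
After 4 (insert_after(27)): list=[23, 1, 8, 27, 6] cursor@8
After 5 (next): list=[23, 1, 8, 27, 6] cursor@27
After 6 (insert_before(14)): list=[23, 1, 8, 14, 27, 6] cursor@27
After 7 (prev): list=[23, 1, 8, 14, 27, 6] cursor@14
After 8 (prev): list=[23, 1, 8, 14, 27, 6] cursor@8
After 9 (next): list=[23, 1, 8, 14, 27, 6] cursor@14

Answer: 3 27 8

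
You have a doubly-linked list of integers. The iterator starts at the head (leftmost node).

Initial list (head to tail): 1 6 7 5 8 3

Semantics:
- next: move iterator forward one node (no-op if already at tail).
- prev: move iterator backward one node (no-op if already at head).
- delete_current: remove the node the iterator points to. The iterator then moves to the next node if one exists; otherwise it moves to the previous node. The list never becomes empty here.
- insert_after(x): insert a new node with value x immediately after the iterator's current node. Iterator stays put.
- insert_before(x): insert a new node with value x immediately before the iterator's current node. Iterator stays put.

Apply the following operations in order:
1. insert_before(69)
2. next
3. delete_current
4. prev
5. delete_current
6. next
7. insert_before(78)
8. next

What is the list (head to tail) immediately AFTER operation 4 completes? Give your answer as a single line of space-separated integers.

Answer: 69 1 7 5 8 3

Derivation:
After 1 (insert_before(69)): list=[69, 1, 6, 7, 5, 8, 3] cursor@1
After 2 (next): list=[69, 1, 6, 7, 5, 8, 3] cursor@6
After 3 (delete_current): list=[69, 1, 7, 5, 8, 3] cursor@7
After 4 (prev): list=[69, 1, 7, 5, 8, 3] cursor@1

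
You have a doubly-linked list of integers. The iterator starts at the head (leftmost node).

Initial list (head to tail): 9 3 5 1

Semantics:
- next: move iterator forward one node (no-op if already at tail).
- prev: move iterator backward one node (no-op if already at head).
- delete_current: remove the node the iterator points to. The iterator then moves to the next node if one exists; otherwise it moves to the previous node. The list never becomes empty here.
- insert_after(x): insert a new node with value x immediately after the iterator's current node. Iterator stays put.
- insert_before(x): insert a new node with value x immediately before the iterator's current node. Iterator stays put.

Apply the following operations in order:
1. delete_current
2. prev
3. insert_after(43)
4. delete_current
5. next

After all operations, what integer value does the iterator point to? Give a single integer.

Answer: 5

Derivation:
After 1 (delete_current): list=[3, 5, 1] cursor@3
After 2 (prev): list=[3, 5, 1] cursor@3
After 3 (insert_after(43)): list=[3, 43, 5, 1] cursor@3
After 4 (delete_current): list=[43, 5, 1] cursor@43
After 5 (next): list=[43, 5, 1] cursor@5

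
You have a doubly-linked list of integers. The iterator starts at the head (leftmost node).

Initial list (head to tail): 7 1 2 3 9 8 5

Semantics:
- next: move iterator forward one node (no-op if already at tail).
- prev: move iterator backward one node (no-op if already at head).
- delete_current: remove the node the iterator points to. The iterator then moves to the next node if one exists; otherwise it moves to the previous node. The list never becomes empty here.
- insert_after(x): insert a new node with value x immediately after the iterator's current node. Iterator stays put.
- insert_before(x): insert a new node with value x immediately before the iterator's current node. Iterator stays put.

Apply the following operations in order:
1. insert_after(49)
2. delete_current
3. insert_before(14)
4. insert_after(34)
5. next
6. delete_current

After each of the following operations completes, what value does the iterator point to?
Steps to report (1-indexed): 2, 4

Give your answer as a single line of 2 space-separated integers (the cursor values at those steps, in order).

Answer: 49 49

Derivation:
After 1 (insert_after(49)): list=[7, 49, 1, 2, 3, 9, 8, 5] cursor@7
After 2 (delete_current): list=[49, 1, 2, 3, 9, 8, 5] cursor@49
After 3 (insert_before(14)): list=[14, 49, 1, 2, 3, 9, 8, 5] cursor@49
After 4 (insert_after(34)): list=[14, 49, 34, 1, 2, 3, 9, 8, 5] cursor@49
After 5 (next): list=[14, 49, 34, 1, 2, 3, 9, 8, 5] cursor@34
After 6 (delete_current): list=[14, 49, 1, 2, 3, 9, 8, 5] cursor@1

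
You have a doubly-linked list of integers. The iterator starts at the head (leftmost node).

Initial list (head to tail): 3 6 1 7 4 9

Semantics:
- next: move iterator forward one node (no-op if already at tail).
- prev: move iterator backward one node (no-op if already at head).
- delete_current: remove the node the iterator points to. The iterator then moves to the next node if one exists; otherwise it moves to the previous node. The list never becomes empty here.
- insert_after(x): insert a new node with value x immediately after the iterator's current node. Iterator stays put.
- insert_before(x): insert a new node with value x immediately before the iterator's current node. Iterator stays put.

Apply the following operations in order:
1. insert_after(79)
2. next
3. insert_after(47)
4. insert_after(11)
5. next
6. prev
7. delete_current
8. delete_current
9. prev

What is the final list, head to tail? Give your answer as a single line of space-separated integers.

After 1 (insert_after(79)): list=[3, 79, 6, 1, 7, 4, 9] cursor@3
After 2 (next): list=[3, 79, 6, 1, 7, 4, 9] cursor@79
After 3 (insert_after(47)): list=[3, 79, 47, 6, 1, 7, 4, 9] cursor@79
After 4 (insert_after(11)): list=[3, 79, 11, 47, 6, 1, 7, 4, 9] cursor@79
After 5 (next): list=[3, 79, 11, 47, 6, 1, 7, 4, 9] cursor@11
After 6 (prev): list=[3, 79, 11, 47, 6, 1, 7, 4, 9] cursor@79
After 7 (delete_current): list=[3, 11, 47, 6, 1, 7, 4, 9] cursor@11
After 8 (delete_current): list=[3, 47, 6, 1, 7, 4, 9] cursor@47
After 9 (prev): list=[3, 47, 6, 1, 7, 4, 9] cursor@3

Answer: 3 47 6 1 7 4 9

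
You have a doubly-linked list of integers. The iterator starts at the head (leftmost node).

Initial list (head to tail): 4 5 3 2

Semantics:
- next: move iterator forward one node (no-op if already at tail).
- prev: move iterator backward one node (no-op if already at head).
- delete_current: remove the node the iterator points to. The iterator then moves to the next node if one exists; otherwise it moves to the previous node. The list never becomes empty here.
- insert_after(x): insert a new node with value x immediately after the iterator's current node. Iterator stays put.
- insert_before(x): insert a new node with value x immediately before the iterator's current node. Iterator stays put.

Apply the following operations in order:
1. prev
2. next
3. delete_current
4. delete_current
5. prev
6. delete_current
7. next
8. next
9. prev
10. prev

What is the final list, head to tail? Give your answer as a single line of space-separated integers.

Answer: 2

Derivation:
After 1 (prev): list=[4, 5, 3, 2] cursor@4
After 2 (next): list=[4, 5, 3, 2] cursor@5
After 3 (delete_current): list=[4, 3, 2] cursor@3
After 4 (delete_current): list=[4, 2] cursor@2
After 5 (prev): list=[4, 2] cursor@4
After 6 (delete_current): list=[2] cursor@2
After 7 (next): list=[2] cursor@2
After 8 (next): list=[2] cursor@2
After 9 (prev): list=[2] cursor@2
After 10 (prev): list=[2] cursor@2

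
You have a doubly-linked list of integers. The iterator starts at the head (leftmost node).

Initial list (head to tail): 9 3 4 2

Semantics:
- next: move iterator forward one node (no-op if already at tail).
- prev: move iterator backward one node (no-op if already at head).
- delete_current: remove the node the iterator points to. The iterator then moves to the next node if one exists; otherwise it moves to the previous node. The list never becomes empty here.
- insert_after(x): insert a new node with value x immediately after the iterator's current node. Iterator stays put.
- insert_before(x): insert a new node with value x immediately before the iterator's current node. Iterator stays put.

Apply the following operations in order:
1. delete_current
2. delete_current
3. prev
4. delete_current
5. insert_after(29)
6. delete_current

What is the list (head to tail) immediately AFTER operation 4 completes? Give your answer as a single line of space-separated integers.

After 1 (delete_current): list=[3, 4, 2] cursor@3
After 2 (delete_current): list=[4, 2] cursor@4
After 3 (prev): list=[4, 2] cursor@4
After 4 (delete_current): list=[2] cursor@2

Answer: 2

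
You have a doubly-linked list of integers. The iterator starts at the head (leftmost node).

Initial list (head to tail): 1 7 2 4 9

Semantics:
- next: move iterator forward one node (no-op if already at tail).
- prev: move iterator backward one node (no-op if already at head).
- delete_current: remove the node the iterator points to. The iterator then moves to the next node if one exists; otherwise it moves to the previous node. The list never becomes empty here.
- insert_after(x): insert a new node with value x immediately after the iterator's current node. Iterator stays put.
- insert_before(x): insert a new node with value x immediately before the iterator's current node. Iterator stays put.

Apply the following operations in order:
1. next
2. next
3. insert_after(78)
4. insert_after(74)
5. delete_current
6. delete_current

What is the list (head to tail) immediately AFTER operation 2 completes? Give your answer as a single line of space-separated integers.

After 1 (next): list=[1, 7, 2, 4, 9] cursor@7
After 2 (next): list=[1, 7, 2, 4, 9] cursor@2

Answer: 1 7 2 4 9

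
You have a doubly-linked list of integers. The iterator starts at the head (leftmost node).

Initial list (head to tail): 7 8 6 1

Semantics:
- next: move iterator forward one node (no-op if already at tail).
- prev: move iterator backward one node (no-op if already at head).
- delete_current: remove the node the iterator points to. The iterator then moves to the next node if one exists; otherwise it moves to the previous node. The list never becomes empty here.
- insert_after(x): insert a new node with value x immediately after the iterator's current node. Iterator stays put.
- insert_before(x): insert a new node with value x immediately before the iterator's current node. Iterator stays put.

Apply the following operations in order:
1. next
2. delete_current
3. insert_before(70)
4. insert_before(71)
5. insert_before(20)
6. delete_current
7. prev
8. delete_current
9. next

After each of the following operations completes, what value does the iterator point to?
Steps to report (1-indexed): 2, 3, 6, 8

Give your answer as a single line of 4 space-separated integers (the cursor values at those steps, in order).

After 1 (next): list=[7, 8, 6, 1] cursor@8
After 2 (delete_current): list=[7, 6, 1] cursor@6
After 3 (insert_before(70)): list=[7, 70, 6, 1] cursor@6
After 4 (insert_before(71)): list=[7, 70, 71, 6, 1] cursor@6
After 5 (insert_before(20)): list=[7, 70, 71, 20, 6, 1] cursor@6
After 6 (delete_current): list=[7, 70, 71, 20, 1] cursor@1
After 7 (prev): list=[7, 70, 71, 20, 1] cursor@20
After 8 (delete_current): list=[7, 70, 71, 1] cursor@1
After 9 (next): list=[7, 70, 71, 1] cursor@1

Answer: 6 6 1 1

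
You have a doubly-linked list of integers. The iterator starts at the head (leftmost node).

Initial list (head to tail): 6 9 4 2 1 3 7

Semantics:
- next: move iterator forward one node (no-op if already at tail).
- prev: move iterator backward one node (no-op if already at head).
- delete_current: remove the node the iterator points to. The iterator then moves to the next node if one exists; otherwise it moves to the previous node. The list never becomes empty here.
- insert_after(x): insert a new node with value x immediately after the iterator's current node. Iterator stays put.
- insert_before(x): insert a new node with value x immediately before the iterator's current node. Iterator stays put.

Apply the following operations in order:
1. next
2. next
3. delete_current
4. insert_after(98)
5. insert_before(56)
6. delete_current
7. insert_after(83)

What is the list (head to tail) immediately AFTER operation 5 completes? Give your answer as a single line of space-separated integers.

After 1 (next): list=[6, 9, 4, 2, 1, 3, 7] cursor@9
After 2 (next): list=[6, 9, 4, 2, 1, 3, 7] cursor@4
After 3 (delete_current): list=[6, 9, 2, 1, 3, 7] cursor@2
After 4 (insert_after(98)): list=[6, 9, 2, 98, 1, 3, 7] cursor@2
After 5 (insert_before(56)): list=[6, 9, 56, 2, 98, 1, 3, 7] cursor@2

Answer: 6 9 56 2 98 1 3 7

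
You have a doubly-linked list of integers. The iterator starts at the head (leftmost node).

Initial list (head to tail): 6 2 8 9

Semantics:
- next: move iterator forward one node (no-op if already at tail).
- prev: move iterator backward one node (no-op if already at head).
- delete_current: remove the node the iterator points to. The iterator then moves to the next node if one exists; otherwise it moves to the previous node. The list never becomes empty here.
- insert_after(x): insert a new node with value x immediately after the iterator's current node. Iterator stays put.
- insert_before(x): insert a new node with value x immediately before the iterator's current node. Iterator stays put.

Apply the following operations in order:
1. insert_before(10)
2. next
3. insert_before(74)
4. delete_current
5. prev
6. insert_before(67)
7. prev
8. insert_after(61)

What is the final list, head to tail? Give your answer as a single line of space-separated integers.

After 1 (insert_before(10)): list=[10, 6, 2, 8, 9] cursor@6
After 2 (next): list=[10, 6, 2, 8, 9] cursor@2
After 3 (insert_before(74)): list=[10, 6, 74, 2, 8, 9] cursor@2
After 4 (delete_current): list=[10, 6, 74, 8, 9] cursor@8
After 5 (prev): list=[10, 6, 74, 8, 9] cursor@74
After 6 (insert_before(67)): list=[10, 6, 67, 74, 8, 9] cursor@74
After 7 (prev): list=[10, 6, 67, 74, 8, 9] cursor@67
After 8 (insert_after(61)): list=[10, 6, 67, 61, 74, 8, 9] cursor@67

Answer: 10 6 67 61 74 8 9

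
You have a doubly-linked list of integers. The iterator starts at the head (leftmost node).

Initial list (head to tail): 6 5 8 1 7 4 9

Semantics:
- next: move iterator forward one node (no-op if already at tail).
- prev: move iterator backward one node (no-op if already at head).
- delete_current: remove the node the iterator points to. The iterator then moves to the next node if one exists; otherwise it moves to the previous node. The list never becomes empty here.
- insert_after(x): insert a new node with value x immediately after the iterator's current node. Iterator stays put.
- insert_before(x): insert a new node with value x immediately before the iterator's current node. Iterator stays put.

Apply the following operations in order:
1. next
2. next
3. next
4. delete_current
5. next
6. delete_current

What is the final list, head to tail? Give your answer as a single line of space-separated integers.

After 1 (next): list=[6, 5, 8, 1, 7, 4, 9] cursor@5
After 2 (next): list=[6, 5, 8, 1, 7, 4, 9] cursor@8
After 3 (next): list=[6, 5, 8, 1, 7, 4, 9] cursor@1
After 4 (delete_current): list=[6, 5, 8, 7, 4, 9] cursor@7
After 5 (next): list=[6, 5, 8, 7, 4, 9] cursor@4
After 6 (delete_current): list=[6, 5, 8, 7, 9] cursor@9

Answer: 6 5 8 7 9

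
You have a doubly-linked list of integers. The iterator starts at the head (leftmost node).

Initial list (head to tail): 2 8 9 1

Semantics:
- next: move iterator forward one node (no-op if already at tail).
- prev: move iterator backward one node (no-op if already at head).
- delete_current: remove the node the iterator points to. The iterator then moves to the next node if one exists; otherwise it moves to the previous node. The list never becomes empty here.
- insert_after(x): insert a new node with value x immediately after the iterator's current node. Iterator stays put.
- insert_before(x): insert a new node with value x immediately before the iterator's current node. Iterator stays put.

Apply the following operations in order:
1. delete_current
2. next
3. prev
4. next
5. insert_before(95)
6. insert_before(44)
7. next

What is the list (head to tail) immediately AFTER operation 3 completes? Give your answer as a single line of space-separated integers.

After 1 (delete_current): list=[8, 9, 1] cursor@8
After 2 (next): list=[8, 9, 1] cursor@9
After 3 (prev): list=[8, 9, 1] cursor@8

Answer: 8 9 1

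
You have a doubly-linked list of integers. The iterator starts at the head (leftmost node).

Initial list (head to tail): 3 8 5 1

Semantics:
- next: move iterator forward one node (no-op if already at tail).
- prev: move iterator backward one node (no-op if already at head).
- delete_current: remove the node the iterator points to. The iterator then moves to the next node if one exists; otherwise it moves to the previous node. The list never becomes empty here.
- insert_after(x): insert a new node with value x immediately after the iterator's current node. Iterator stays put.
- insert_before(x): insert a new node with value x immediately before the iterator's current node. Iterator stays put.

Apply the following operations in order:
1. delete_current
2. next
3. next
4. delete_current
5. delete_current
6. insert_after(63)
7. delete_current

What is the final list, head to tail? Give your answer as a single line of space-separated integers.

Answer: 63

Derivation:
After 1 (delete_current): list=[8, 5, 1] cursor@8
After 2 (next): list=[8, 5, 1] cursor@5
After 3 (next): list=[8, 5, 1] cursor@1
After 4 (delete_current): list=[8, 5] cursor@5
After 5 (delete_current): list=[8] cursor@8
After 6 (insert_after(63)): list=[8, 63] cursor@8
After 7 (delete_current): list=[63] cursor@63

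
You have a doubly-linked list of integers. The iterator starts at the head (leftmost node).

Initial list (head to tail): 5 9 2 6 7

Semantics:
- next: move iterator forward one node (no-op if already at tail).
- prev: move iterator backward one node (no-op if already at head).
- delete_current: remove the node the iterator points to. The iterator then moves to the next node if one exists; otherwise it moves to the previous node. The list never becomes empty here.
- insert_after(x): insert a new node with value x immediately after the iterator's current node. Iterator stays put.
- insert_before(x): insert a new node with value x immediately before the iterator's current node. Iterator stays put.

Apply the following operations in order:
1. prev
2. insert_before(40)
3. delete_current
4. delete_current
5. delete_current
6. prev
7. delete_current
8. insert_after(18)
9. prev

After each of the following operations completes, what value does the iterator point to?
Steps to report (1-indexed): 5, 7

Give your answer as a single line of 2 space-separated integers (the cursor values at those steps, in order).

Answer: 6 6

Derivation:
After 1 (prev): list=[5, 9, 2, 6, 7] cursor@5
After 2 (insert_before(40)): list=[40, 5, 9, 2, 6, 7] cursor@5
After 3 (delete_current): list=[40, 9, 2, 6, 7] cursor@9
After 4 (delete_current): list=[40, 2, 6, 7] cursor@2
After 5 (delete_current): list=[40, 6, 7] cursor@6
After 6 (prev): list=[40, 6, 7] cursor@40
After 7 (delete_current): list=[6, 7] cursor@6
After 8 (insert_after(18)): list=[6, 18, 7] cursor@6
After 9 (prev): list=[6, 18, 7] cursor@6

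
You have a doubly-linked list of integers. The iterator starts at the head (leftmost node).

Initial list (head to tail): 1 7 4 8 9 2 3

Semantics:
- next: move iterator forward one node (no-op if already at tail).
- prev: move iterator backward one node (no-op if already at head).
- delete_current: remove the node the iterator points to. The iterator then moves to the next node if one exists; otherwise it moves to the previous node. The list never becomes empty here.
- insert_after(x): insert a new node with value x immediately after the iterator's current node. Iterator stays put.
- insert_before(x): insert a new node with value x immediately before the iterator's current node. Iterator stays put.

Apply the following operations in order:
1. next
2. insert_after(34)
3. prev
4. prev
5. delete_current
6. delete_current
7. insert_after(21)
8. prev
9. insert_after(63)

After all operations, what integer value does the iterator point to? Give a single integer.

Answer: 34

Derivation:
After 1 (next): list=[1, 7, 4, 8, 9, 2, 3] cursor@7
After 2 (insert_after(34)): list=[1, 7, 34, 4, 8, 9, 2, 3] cursor@7
After 3 (prev): list=[1, 7, 34, 4, 8, 9, 2, 3] cursor@1
After 4 (prev): list=[1, 7, 34, 4, 8, 9, 2, 3] cursor@1
After 5 (delete_current): list=[7, 34, 4, 8, 9, 2, 3] cursor@7
After 6 (delete_current): list=[34, 4, 8, 9, 2, 3] cursor@34
After 7 (insert_after(21)): list=[34, 21, 4, 8, 9, 2, 3] cursor@34
After 8 (prev): list=[34, 21, 4, 8, 9, 2, 3] cursor@34
After 9 (insert_after(63)): list=[34, 63, 21, 4, 8, 9, 2, 3] cursor@34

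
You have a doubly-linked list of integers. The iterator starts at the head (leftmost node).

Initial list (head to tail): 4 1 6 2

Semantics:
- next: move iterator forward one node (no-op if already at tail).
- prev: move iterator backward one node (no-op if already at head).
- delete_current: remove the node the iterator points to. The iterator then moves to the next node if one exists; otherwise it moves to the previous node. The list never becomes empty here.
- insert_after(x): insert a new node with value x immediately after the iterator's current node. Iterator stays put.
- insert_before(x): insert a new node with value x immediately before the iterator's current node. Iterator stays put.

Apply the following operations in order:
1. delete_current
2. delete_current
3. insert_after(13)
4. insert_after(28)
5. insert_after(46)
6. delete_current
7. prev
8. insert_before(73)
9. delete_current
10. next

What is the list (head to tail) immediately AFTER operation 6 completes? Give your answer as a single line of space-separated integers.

After 1 (delete_current): list=[1, 6, 2] cursor@1
After 2 (delete_current): list=[6, 2] cursor@6
After 3 (insert_after(13)): list=[6, 13, 2] cursor@6
After 4 (insert_after(28)): list=[6, 28, 13, 2] cursor@6
After 5 (insert_after(46)): list=[6, 46, 28, 13, 2] cursor@6
After 6 (delete_current): list=[46, 28, 13, 2] cursor@46

Answer: 46 28 13 2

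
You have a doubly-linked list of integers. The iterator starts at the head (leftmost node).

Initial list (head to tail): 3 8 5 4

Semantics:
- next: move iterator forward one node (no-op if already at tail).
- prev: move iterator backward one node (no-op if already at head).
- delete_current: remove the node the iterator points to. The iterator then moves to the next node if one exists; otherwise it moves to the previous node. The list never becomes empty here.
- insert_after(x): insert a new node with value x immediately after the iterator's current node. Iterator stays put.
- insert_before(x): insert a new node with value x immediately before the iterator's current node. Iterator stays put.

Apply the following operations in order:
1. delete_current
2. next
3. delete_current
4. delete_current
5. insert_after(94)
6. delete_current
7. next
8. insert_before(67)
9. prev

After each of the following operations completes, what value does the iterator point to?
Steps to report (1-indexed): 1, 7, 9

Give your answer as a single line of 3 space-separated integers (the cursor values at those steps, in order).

After 1 (delete_current): list=[8, 5, 4] cursor@8
After 2 (next): list=[8, 5, 4] cursor@5
After 3 (delete_current): list=[8, 4] cursor@4
After 4 (delete_current): list=[8] cursor@8
After 5 (insert_after(94)): list=[8, 94] cursor@8
After 6 (delete_current): list=[94] cursor@94
After 7 (next): list=[94] cursor@94
After 8 (insert_before(67)): list=[67, 94] cursor@94
After 9 (prev): list=[67, 94] cursor@67

Answer: 8 94 67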